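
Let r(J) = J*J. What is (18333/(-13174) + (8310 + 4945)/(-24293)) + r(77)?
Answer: 270981907477/45719426 ≈ 5927.1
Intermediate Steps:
r(J) = J²
(18333/(-13174) + (8310 + 4945)/(-24293)) + r(77) = (18333/(-13174) + (8310 + 4945)/(-24293)) + 77² = (18333*(-1/13174) + 13255*(-1/24293)) + 5929 = (-2619/1882 - 13255/24293) + 5929 = -88569277/45719426 + 5929 = 270981907477/45719426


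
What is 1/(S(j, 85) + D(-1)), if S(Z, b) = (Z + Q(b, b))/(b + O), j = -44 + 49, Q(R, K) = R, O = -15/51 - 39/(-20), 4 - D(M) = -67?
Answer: 9821/707491 ≈ 0.013881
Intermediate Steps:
D(M) = 71 (D(M) = 4 - 1*(-67) = 4 + 67 = 71)
O = 563/340 (O = -15*1/51 - 39*(-1/20) = -5/17 + 39/20 = 563/340 ≈ 1.6559)
j = 5
S(Z, b) = (Z + b)/(563/340 + b) (S(Z, b) = (Z + b)/(b + 563/340) = (Z + b)/(563/340 + b))
1/(S(j, 85) + D(-1)) = 1/(340*(5 + 85)/(563 + 340*85) + 71) = 1/(340*90/(563 + 28900) + 71) = 1/(340*90/29463 + 71) = 1/(340*(1/29463)*90 + 71) = 1/(10200/9821 + 71) = 1/(707491/9821) = 9821/707491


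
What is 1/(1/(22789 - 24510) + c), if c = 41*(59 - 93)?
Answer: -1721/2399075 ≈ -0.00071736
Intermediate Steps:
c = -1394 (c = 41*(-34) = -1394)
1/(1/(22789 - 24510) + c) = 1/(1/(22789 - 24510) - 1394) = 1/(1/(-1721) - 1394) = 1/(-1/1721 - 1394) = 1/(-2399075/1721) = -1721/2399075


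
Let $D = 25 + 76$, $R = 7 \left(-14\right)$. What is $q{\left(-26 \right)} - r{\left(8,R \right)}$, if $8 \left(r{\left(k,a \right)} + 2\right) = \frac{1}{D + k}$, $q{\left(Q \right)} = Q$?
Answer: $- \frac{20929}{872} \approx -24.001$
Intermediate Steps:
$R = -98$
$D = 101$
$r{\left(k,a \right)} = -2 + \frac{1}{8 \left(101 + k\right)}$
$q{\left(-26 \right)} - r{\left(8,R \right)} = -26 - \frac{-1615 - 128}{8 \left(101 + 8\right)} = -26 - \frac{-1615 - 128}{8 \cdot 109} = -26 - \frac{1}{8} \cdot \frac{1}{109} \left(-1743\right) = -26 - - \frac{1743}{872} = -26 + \frac{1743}{872} = - \frac{20929}{872}$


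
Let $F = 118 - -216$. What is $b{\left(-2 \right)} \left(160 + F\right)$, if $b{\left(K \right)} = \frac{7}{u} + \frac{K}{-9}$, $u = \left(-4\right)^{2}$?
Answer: $\frac{23465}{72} \approx 325.9$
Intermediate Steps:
$u = 16$
$F = 334$ ($F = 118 + 216 = 334$)
$b{\left(K \right)} = \frac{7}{16} - \frac{K}{9}$ ($b{\left(K \right)} = \frac{7}{16} + \frac{K}{-9} = 7 \cdot \frac{1}{16} + K \left(- \frac{1}{9}\right) = \frac{7}{16} - \frac{K}{9}$)
$b{\left(-2 \right)} \left(160 + F\right) = \left(\frac{7}{16} - - \frac{2}{9}\right) \left(160 + 334\right) = \left(\frac{7}{16} + \frac{2}{9}\right) 494 = \frac{95}{144} \cdot 494 = \frac{23465}{72}$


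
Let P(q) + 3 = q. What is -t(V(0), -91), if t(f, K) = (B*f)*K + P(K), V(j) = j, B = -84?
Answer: 94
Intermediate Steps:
P(q) = -3 + q
t(f, K) = -3 + K - 84*K*f (t(f, K) = (-84*f)*K + (-3 + K) = -84*K*f + (-3 + K) = -3 + K - 84*K*f)
-t(V(0), -91) = -(-3 - 91 - 84*(-91)*0) = -(-3 - 91 + 0) = -1*(-94) = 94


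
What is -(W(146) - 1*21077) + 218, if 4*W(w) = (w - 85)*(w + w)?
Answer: 16842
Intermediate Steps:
W(w) = w*(-85 + w)/2 (W(w) = ((w - 85)*(w + w))/4 = ((-85 + w)*(2*w))/4 = (2*w*(-85 + w))/4 = w*(-85 + w)/2)
-(W(146) - 1*21077) + 218 = -((½)*146*(-85 + 146) - 1*21077) + 218 = -((½)*146*61 - 21077) + 218 = -(4453 - 21077) + 218 = -1*(-16624) + 218 = 16624 + 218 = 16842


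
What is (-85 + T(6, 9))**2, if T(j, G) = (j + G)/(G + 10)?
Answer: 2560000/361 ≈ 7091.4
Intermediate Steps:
T(j, G) = (G + j)/(10 + G)
(-85 + T(6, 9))**2 = (-85 + (9 + 6)/(10 + 9))**2 = (-85 + 15/19)**2 = (-1600/19)**2 = 2560000/361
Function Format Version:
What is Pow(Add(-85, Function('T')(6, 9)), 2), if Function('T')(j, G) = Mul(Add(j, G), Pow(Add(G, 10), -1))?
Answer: Rational(2560000, 361) ≈ 7091.4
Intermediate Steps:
Function('T')(j, G) = Mul(Pow(Add(10, G), -1), Add(G, j)) (Function('T')(j, G) = Mul(Add(G, j), Pow(Add(10, G), -1)) = Mul(Pow(Add(10, G), -1), Add(G, j)))
Pow(Add(-85, Function('T')(6, 9)), 2) = Pow(Add(-85, Mul(Pow(Add(10, 9), -1), Add(9, 6))), 2) = Pow(Add(-85, Mul(Pow(19, -1), 15)), 2) = Pow(Add(-85, Mul(Rational(1, 19), 15)), 2) = Pow(Add(-85, Rational(15, 19)), 2) = Pow(Rational(-1600, 19), 2) = Rational(2560000, 361)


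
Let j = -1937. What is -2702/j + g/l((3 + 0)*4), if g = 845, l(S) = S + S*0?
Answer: 1669189/23244 ≈ 71.812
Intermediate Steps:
l(S) = S (l(S) = S + 0 = S)
-2702/j + g/l((3 + 0)*4) = -2702/(-1937) + 845/(((3 + 0)*4)) = -2702*(-1/1937) + 845/((3*4)) = 2702/1937 + 845/12 = 1669189/23244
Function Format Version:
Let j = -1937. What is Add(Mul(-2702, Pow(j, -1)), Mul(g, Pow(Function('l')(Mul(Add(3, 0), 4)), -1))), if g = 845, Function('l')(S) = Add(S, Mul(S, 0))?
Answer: Rational(1669189, 23244) ≈ 71.812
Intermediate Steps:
Function('l')(S) = S (Function('l')(S) = Add(S, 0) = S)
Add(Mul(-2702, Pow(j, -1)), Mul(g, Pow(Function('l')(Mul(Add(3, 0), 4)), -1))) = Add(Mul(-2702, Pow(-1937, -1)), Mul(845, Pow(Mul(Add(3, 0), 4), -1))) = Add(Mul(-2702, Rational(-1, 1937)), Mul(845, Pow(Mul(3, 4), -1))) = Add(Rational(2702, 1937), Mul(845, Pow(12, -1))) = Add(Rational(2702, 1937), Mul(845, Rational(1, 12))) = Add(Rational(2702, 1937), Rational(845, 12)) = Rational(1669189, 23244)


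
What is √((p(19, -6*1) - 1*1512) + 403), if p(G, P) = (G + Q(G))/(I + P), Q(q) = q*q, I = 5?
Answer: I*√1489 ≈ 38.588*I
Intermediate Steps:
Q(q) = q²
p(G, P) = (G + G²)/(5 + P)
√((p(19, -6*1) - 1*1512) + 403) = √((19*(1 + 19)/(5 - 6*1) - 1*1512) + 403) = √((19*20/(5 - 6) - 1512) + 403) = √((19*20/(-1) - 1512) + 403) = √((19*(-1)*20 - 1512) + 403) = √((-380 - 1512) + 403) = √(-1892 + 403) = √(-1489) = I*√1489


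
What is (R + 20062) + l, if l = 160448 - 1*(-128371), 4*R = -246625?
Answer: 988899/4 ≈ 2.4722e+5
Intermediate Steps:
R = -246625/4 (R = (¼)*(-246625) = -246625/4 ≈ -61656.)
l = 288819 (l = 160448 + 128371 = 288819)
(R + 20062) + l = (-246625/4 + 20062) + 288819 = -166377/4 + 288819 = 988899/4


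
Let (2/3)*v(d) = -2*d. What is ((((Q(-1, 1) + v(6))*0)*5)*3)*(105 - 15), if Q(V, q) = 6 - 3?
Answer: 0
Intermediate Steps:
v(d) = -3*d (v(d) = 3*(-2*d)/2 = -3*d)
Q(V, q) = 3
((((Q(-1, 1) + v(6))*0)*5)*3)*(105 - 15) = ((((3 - 3*6)*0)*5)*3)*(105 - 15) = ((((3 - 18)*0)*5)*3)*90 = ((-15*0*5)*3)*90 = ((0*5)*3)*90 = (0*3)*90 = 0*90 = 0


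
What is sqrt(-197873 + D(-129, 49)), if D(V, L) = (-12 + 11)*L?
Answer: I*sqrt(197922) ≈ 444.88*I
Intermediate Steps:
D(V, L) = -L
sqrt(-197873 + D(-129, 49)) = sqrt(-197873 - 1*49) = sqrt(-197873 - 49) = sqrt(-197922) = I*sqrt(197922)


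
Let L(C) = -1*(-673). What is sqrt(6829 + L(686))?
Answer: 11*sqrt(62) ≈ 86.614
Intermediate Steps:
L(C) = 673
sqrt(6829 + L(686)) = sqrt(6829 + 673) = sqrt(7502) = 11*sqrt(62)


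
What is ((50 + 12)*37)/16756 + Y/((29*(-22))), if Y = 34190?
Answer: -142856017/2672582 ≈ -53.452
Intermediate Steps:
((50 + 12)*37)/16756 + Y/((29*(-22))) = ((50 + 12)*37)/16756 + 34190/((29*(-22))) = (62*37)*(1/16756) + 34190/(-638) = 2294*(1/16756) + 34190*(-1/638) = 1147/8378 - 17095/319 = -142856017/2672582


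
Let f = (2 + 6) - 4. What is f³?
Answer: 64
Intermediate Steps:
f = 4 (f = 8 - 4 = 4)
f³ = 4³ = 64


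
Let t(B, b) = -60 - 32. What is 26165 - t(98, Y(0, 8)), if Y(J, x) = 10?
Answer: 26257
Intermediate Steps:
t(B, b) = -92
26165 - t(98, Y(0, 8)) = 26165 - 1*(-92) = 26165 + 92 = 26257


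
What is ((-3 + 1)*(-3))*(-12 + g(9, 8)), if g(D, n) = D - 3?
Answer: -36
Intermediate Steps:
g(D, n) = -3 + D
((-3 + 1)*(-3))*(-12 + g(9, 8)) = ((-3 + 1)*(-3))*(-12 + (-3 + 9)) = (-2*(-3))*(-12 + 6) = 6*(-6) = -36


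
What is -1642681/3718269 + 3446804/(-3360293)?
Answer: -18336033927809/12494473292817 ≈ -1.4675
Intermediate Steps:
-1642681/3718269 + 3446804/(-3360293) = -1642681*1/3718269 + 3446804*(-1/3360293) = -1642681/3718269 - 3446804/3360293 = -18336033927809/12494473292817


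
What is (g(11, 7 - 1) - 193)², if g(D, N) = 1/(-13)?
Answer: 6300100/169 ≈ 37279.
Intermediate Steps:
g(D, N) = -1/13
(g(11, 7 - 1) - 193)² = (-1/13 - 193)² = (-2510/13)² = 6300100/169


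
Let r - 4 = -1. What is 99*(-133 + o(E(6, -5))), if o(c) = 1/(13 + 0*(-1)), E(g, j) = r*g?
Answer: -171072/13 ≈ -13159.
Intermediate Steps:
r = 3 (r = 4 - 1 = 3)
E(g, j) = 3*g
o(c) = 1/13 (o(c) = 1/(13 + 0) = 1/13)
99*(-133 + o(E(6, -5))) = 99*(-133 + 1/13) = 99*(-1728/13) = -171072/13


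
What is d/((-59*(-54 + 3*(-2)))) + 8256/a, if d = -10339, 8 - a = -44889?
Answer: -434963843/158935380 ≈ -2.7367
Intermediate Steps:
a = 44897 (a = 8 - 1*(-44889) = 8 + 44889 = 44897)
d/((-59*(-54 + 3*(-2)))) + 8256/a = -10339*(-1/(59*(-54 + 3*(-2)))) + 8256/44897 = -10339*(-1/(59*(-54 - 6))) + 8256*(1/44897) = -10339/((-59*(-60))) + 8256/44897 = -10339/3540 + 8256/44897 = -434963843/158935380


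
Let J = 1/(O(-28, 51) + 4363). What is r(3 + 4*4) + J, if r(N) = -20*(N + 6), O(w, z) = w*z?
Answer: -1467499/2935 ≈ -500.00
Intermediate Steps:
J = 1/2935 (J = 1/(-28*51 + 4363) = 1/(-1428 + 4363) = 1/2935 ≈ 0.00034072)
r(N) = -120 - 20*N (r(N) = -20*(6 + N) = -120 - 20*N)
r(3 + 4*4) + J = (-120 - 20*(3 + 4*4)) + 1/2935 = (-120 - 20*(3 + 16)) + 1/2935 = (-120 - 20*19) + 1/2935 = (-120 - 380) + 1/2935 = -500 + 1/2935 = -1467499/2935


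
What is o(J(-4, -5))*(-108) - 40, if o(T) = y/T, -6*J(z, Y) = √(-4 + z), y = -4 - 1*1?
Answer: -40 + 810*I*√2 ≈ -40.0 + 1145.5*I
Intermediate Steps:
y = -5 (y = -4 - 1 = -5)
J(z, Y) = -√(-4 + z)/6
o(T) = -5/T
o(J(-4, -5))*(-108) - 40 = -5*(-6/√(-4 - 4))*(-108) - 40 = -5*3*I*√2/2*(-108) - 40 = -15*I*√2/2*(-108) - 40 = 810*I*√2 - 40 = -40 + 810*I*√2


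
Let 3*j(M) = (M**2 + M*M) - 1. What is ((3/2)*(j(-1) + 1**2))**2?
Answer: 4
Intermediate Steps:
j(M) = -1/3 + 2*M**2/3 (j(M) = ((M**2 + M*M) - 1)/3 = ((M**2 + M**2) - 1)/3 = (2*M**2 - 1)/3 = (-1 + 2*M**2)/3 = -1/3 + 2*M**2/3)
((3/2)*(j(-1) + 1**2))**2 = ((3/2)*((-1/3 + (2/3)*(-1)**2) + 1**2))**2 = ((3*(1/2))*((-1/3 + (2/3)*1) + 1))**2 = (3*((-1/3 + 2/3) + 1)/2)**2 = (3*(1/3 + 1)/2)**2 = ((3/2)*(4/3))**2 = 2**2 = 4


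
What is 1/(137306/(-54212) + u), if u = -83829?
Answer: -27106/2272337527 ≈ -1.1929e-5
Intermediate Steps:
1/(137306/(-54212) + u) = 1/(137306/(-54212) - 83829) = 1/(137306*(-1/54212) - 83829) = 1/(-68653/27106 - 83829) = 1/(-2272337527/27106) = -27106/2272337527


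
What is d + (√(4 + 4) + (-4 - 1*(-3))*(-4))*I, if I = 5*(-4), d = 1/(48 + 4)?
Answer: -4159/52 - 40*√2 ≈ -136.55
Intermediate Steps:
d = 1/52 ≈ 0.019231
I = -20
d + (√(4 + 4) + (-4 - 1*(-3))*(-4))*I = 1/52 + (√(4 + 4) + (-4 - 1*(-3))*(-4))*(-20) = 1/52 + (√8 + (-4 + 3)*(-4))*(-20) = 1/52 + (2*√2 - 1*(-4))*(-20) = 1/52 + (2*√2 + 4)*(-20) = 1/52 + (4 + 2*√2)*(-20) = 1/52 + (-80 - 40*√2) = -4159/52 - 40*√2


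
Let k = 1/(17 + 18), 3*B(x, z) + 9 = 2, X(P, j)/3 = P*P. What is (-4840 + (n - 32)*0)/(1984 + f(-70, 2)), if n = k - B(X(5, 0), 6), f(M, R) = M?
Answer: -220/87 ≈ -2.5287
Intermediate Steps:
X(P, j) = 3*P**2 (X(P, j) = 3*(P*P) = 3*P**2)
B(x, z) = -7/3 (B(x, z) = -3 + (1/3)*2 = -3 + 2/3 = -7/3)
k = 1/35 ≈ 0.028571
n = 248/105 (n = 1/35 - 1*(-7/3) = 1/35 + 7/3 = 248/105 ≈ 2.3619)
(-4840 + (n - 32)*0)/(1984 + f(-70, 2)) = (-4840 + (248/105 - 32)*0)/(1984 - 70) = (-4840 - 3112/105*0)/1914 = (-4840 + 0)*(1/1914) = -4840*1/1914 = -220/87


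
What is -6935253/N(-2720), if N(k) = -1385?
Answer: 6935253/1385 ≈ 5007.4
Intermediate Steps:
-6935253/N(-2720) = -6935253/(-1385) = -6935253*(-1/1385) = 6935253/1385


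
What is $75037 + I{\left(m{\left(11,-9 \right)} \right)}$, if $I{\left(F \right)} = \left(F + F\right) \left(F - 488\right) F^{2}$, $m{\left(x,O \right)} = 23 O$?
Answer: $12329017807$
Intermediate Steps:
$I{\left(F \right)} = 2 F^{3} \left(-488 + F\right)$ ($I{\left(F \right)} = 2 F \left(-488 + F\right) F^{2} = 2 F^{3} \left(-488 + F\right)$)
$75037 + I{\left(m{\left(11,-9 \right)} \right)} = 75037 + 2 \left(23 \left(-9\right)\right)^{3} \left(-488 + 23 \left(-9\right)\right) = 75037 + 2 \left(-207\right)^{3} \left(-488 - 207\right) = 75037 + 2 \left(-8869743\right) \left(-695\right) = 75037 + 12328942770 = 12329017807$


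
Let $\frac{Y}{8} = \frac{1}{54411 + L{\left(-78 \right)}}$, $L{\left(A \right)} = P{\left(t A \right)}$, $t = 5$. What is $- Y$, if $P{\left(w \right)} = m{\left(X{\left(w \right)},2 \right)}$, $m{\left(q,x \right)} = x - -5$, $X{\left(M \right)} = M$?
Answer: $- \frac{4}{27209} \approx -0.00014701$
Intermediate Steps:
$m{\left(q,x \right)} = 5 + x$ ($m{\left(q,x \right)} = x + 5 = 5 + x$)
$P{\left(w \right)} = 7$ ($P{\left(w \right)} = 5 + 2 = 7$)
$L{\left(A \right)} = 7$
$Y = \frac{4}{27209}$ ($Y = \frac{8}{54411 + 7} = \frac{8}{54418} = 8 \cdot \frac{1}{54418} = \frac{4}{27209} \approx 0.00014701$)
$- Y = \left(-1\right) \frac{4}{27209} = - \frac{4}{27209}$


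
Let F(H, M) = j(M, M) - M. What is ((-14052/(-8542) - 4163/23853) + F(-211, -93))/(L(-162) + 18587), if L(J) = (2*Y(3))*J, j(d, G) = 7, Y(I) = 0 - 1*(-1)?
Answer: 10337427305/1860564364869 ≈ 0.0055561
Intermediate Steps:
Y(I) = 1 (Y(I) = 0 + 1 = 1)
L(J) = 2*J (L(J) = (2*1)*J = 2*J)
F(H, M) = 7 - M
((-14052/(-8542) - 4163/23853) + F(-211, -93))/(L(-162) + 18587) = ((-14052/(-8542) - 4163/23853) + (7 - 1*(-93)))/(2*(-162) + 18587) = ((-14052*(-1/8542) - 4163*1/23853) + (7 + 93))/(-324 + 18587) = ((7026/4271 - 4163/23853) + 100)/18263 = (149811005/101876163 + 100)*(1/18263) = (10337427305/101876163)*(1/18263) = 10337427305/1860564364869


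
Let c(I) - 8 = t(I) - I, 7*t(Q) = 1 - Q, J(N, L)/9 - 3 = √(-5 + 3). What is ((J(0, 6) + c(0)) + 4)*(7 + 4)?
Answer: 3014/7 + 99*I*√2 ≈ 430.57 + 140.01*I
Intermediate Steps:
J(N, L) = 27 + 9*I*√2 (J(N, L) = 27 + 9*√(-5 + 3) = 27 + 9*√(-2) = 27 + 9*(I*√2) = 27 + 9*I*√2)
t(Q) = ⅐ - Q/7 (t(Q) = (1 - Q)/7 = ⅐ - Q/7)
c(I) = 57/7 - 8*I/7 (c(I) = 8 + ((⅐ - I/7) - I) = 8 + (⅐ - 8*I/7) = 57/7 - 8*I/7)
((J(0, 6) + c(0)) + 4)*(7 + 4) = (((27 + 9*I*√2) + (57/7 - 8/7*0)) + 4)*(7 + 4) = (((27 + 9*I*√2) + (57/7 + 0)) + 4)*11 = (((27 + 9*I*√2) + 57/7) + 4)*11 = ((246/7 + 9*I*√2) + 4)*11 = (274/7 + 9*I*√2)*11 = 3014/7 + 99*I*√2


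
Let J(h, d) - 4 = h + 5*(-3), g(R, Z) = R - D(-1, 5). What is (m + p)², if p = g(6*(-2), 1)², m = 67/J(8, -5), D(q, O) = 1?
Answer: 193600/9 ≈ 21511.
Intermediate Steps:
g(R, Z) = -1 + R (g(R, Z) = R - 1*1 = R - 1 = -1 + R)
J(h, d) = -11 + h (J(h, d) = 4 + (h + 5*(-3)) = 4 + (h - 15) = 4 + (-15 + h) = -11 + h)
m = -67/3 (m = 67/(-11 + 8) = 67/(-3) = 67*(-⅓) = -67/3 ≈ -22.333)
p = 169 (p = (-1 + 6*(-2))² = (-1 - 12)² = (-13)² = 169)
(m + p)² = (-67/3 + 169)² = (440/3)² = 193600/9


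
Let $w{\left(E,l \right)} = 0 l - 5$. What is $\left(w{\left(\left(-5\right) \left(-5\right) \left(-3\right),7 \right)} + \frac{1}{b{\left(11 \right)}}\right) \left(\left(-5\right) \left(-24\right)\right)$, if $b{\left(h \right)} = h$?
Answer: $- \frac{6480}{11} \approx -589.09$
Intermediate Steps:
$w{\left(E,l \right)} = -5$ ($w{\left(E,l \right)} = 0 - 5 = -5$)
$\left(w{\left(\left(-5\right) \left(-5\right) \left(-3\right),7 \right)} + \frac{1}{b{\left(11 \right)}}\right) \left(\left(-5\right) \left(-24\right)\right) = \left(-5 + \frac{1}{11}\right) \left(\left(-5\right) \left(-24\right)\right) = \left(-5 + \frac{1}{11}\right) 120 = \left(- \frac{54}{11}\right) 120 = - \frac{6480}{11}$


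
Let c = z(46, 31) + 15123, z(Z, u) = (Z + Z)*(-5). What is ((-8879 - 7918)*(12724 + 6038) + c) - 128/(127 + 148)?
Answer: -86660929153/275 ≈ -3.1513e+8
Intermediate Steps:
z(Z, u) = -10*Z (z(Z, u) = (2*Z)*(-5) = -10*Z)
c = 14663 (c = -10*46 + 15123 = -460 + 15123 = 14663)
((-8879 - 7918)*(12724 + 6038) + c) - 128/(127 + 148) = ((-8879 - 7918)*(12724 + 6038) + 14663) - 128/(127 + 148) = (-16797*18762 + 14663) - 128/275 = (-315145314 + 14663) + (1/275)*(-128) = -315130651 - 128/275 = -86660929153/275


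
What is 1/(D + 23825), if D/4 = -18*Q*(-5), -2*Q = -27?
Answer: 1/28685 ≈ 3.4861e-5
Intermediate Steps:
Q = 27/2 (Q = -½*(-27) = 27/2 ≈ 13.500)
D = 4860 (D = 4*(-18*27/2*(-5)) = 4*(-243*(-5)) = 4*1215 = 4860)
1/(D + 23825) = 1/(4860 + 23825) = 1/28685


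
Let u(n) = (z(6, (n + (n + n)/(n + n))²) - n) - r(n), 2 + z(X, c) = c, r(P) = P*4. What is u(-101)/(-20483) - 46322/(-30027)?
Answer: 633439945/615043041 ≈ 1.0299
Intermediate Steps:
r(P) = 4*P
z(X, c) = -2 + c
u(n) = -2 + (1 + n)² - 5*n (u(n) = ((-2 + (n + (n + n)/(n + n))²) - n) - 4*n = ((-2 + (n + (2*n)/((2*n)))²) - n) - 4*n = ((-2 + (n + (2*n)*(1/(2*n)))²) - n) - 4*n = ((-2 + (n + 1)²) - n) - 4*n = ((-2 + (1 + n)²) - n) - 4*n = (-2 + (1 + n)² - n) - 4*n = -2 + (1 + n)² - 5*n)
u(-101)/(-20483) - 46322/(-30027) = (-1 + (-101)² - 3*(-101))/(-20483) - 46322/(-30027) = (-1 + 10201 + 303)*(-1/20483) - 46322*(-1/30027) = 10503*(-1/20483) + 46322/30027 = -10503/20483 + 46322/30027 = 633439945/615043041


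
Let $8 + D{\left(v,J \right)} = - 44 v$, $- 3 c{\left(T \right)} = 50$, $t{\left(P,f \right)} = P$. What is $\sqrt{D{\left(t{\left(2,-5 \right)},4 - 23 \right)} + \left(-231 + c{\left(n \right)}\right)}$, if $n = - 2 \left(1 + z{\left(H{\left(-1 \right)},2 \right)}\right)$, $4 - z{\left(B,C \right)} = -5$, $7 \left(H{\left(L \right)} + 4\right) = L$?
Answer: $\frac{i \sqrt{3093}}{3} \approx 18.538 i$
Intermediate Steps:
$H{\left(L \right)} = -4 + \frac{L}{7}$
$z{\left(B,C \right)} = 9$ ($z{\left(B,C \right)} = 4 - -5 = 4 + 5 = 9$)
$n = -20$ ($n = - 2 \left(1 + 9\right) = \left(-2\right) 10 = -20$)
$c{\left(T \right)} = - \frac{50}{3}$ ($c{\left(T \right)} = \left(- \frac{1}{3}\right) 50 = - \frac{50}{3}$)
$D{\left(v,J \right)} = -8 - 44 v$
$\sqrt{D{\left(t{\left(2,-5 \right)},4 - 23 \right)} + \left(-231 + c{\left(n \right)}\right)} = \sqrt{\left(-8 - 88\right) - \frac{743}{3}} = \sqrt{-96 - \frac{743}{3}} = \sqrt{- \frac{1031}{3}} = \frac{i \sqrt{3093}}{3}$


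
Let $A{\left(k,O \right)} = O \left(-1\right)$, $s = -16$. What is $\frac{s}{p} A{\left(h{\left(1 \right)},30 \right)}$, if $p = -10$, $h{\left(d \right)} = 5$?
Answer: $-48$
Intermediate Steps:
$A{\left(k,O \right)} = - O$
$\frac{s}{p} A{\left(h{\left(1 \right)},30 \right)} = - \frac{16}{-10} \left(\left(-1\right) 30\right) = \left(-16\right) \left(- \frac{1}{10}\right) \left(-30\right) = \frac{8}{5} \left(-30\right) = -48$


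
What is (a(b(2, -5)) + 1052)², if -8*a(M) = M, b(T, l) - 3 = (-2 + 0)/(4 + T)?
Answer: 9954025/9 ≈ 1.1060e+6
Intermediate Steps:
b(T, l) = 3 - 2/(4 + T) (b(T, l) = 3 + (-2 + 0)/(4 + T) = 3 - 2/(4 + T))
a(M) = -M/8
(a(b(2, -5)) + 1052)² = (-(10 + 3*2)/(8*(4 + 2)) + 1052)² = (-(10 + 6)/(8*6) + 1052)² = (-16/48 + 1052)² = (-⅛*8/3 + 1052)² = (-⅓ + 1052)² = (3155/3)² = 9954025/9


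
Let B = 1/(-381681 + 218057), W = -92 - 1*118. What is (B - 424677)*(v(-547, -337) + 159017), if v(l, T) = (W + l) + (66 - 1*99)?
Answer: -10994774841266923/163624 ≈ -6.7195e+10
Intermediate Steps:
W = -210 (W = -92 - 118 = -210)
v(l, T) = -243 + l (v(l, T) = (-210 + l) + (66 - 1*99) = (-210 + l) + (66 - 99) = (-210 + l) - 33 = -243 + l)
B = -1/163624 (B = 1/(-163624) = -1/163624 ≈ -6.1116e-6)
(B - 424677)*(v(-547, -337) + 159017) = (-1/163624 - 424677)*((-243 - 547) + 159017) = -69487349449*(-790 + 159017)/163624 = -69487349449/163624*158227 = -10994774841266923/163624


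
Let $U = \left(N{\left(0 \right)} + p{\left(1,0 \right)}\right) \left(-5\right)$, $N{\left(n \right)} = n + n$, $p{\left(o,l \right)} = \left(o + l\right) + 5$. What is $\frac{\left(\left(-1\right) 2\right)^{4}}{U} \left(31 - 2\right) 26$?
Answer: $- \frac{6032}{15} \approx -402.13$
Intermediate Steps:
$p{\left(o,l \right)} = 5 + l + o$ ($p{\left(o,l \right)} = \left(l + o\right) + 5 = 5 + l + o$)
$N{\left(n \right)} = 2 n$
$U = -30$ ($U = \left(2 \cdot 0 + \left(5 + 0 + 1\right)\right) \left(-5\right) = \left(0 + 6\right) \left(-5\right) = 6 \left(-5\right) = -30$)
$\frac{\left(\left(-1\right) 2\right)^{4}}{U} \left(31 - 2\right) 26 = \frac{\left(\left(-1\right) 2\right)^{4}}{-30} \left(31 - 2\right) 26 = \left(-2\right)^{4} \left(- \frac{1}{30}\right) 29 \cdot 26 = 16 \left(- \frac{1}{30}\right) 754 = \left(- \frac{8}{15}\right) 754 = - \frac{6032}{15}$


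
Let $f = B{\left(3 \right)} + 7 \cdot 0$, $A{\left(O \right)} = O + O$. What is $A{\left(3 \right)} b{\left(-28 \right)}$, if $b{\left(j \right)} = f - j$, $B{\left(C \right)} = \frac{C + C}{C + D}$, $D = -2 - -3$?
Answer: $177$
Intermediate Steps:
$A{\left(O \right)} = 2 O$
$D = 1$ ($D = -2 + 3 = 1$)
$B{\left(C \right)} = \frac{2 C}{1 + C}$ ($B{\left(C \right)} = \frac{C + C}{C + 1} = \frac{2 C}{1 + C}$)
$f = \frac{3}{2}$ ($f = 2 \cdot 3 \frac{1}{1 + 3} + 7 \cdot 0 = 2 \cdot 3 \cdot \frac{1}{4} + 0 = \frac{3}{2} + 0 = \frac{3}{2} \approx 1.5$)
$b{\left(j \right)} = \frac{3}{2} - j$
$A{\left(3 \right)} b{\left(-28 \right)} = 2 \cdot 3 \left(\frac{3}{2} - -28\right) = 6 \left(\frac{3}{2} + 28\right) = 6 \cdot \frac{59}{2} = 177$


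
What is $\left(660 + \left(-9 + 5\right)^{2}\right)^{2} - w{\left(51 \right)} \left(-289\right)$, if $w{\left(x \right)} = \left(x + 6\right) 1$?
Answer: $473449$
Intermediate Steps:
$w{\left(x \right)} = 6 + x$ ($w{\left(x \right)} = \left(6 + x\right) 1 = 6 + x$)
$\left(660 + \left(-9 + 5\right)^{2}\right)^{2} - w{\left(51 \right)} \left(-289\right) = \left(660 + \left(-9 + 5\right)^{2}\right)^{2} - \left(6 + 51\right) \left(-289\right) = \left(660 + \left(-4\right)^{2}\right)^{2} - 57 \left(-289\right) = \left(660 + 16\right)^{2} - -16473 = 676^{2} + 16473 = 456976 + 16473 = 473449$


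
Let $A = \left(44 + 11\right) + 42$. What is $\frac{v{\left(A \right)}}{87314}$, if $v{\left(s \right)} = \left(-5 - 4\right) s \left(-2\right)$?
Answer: $\frac{873}{43657} \approx 0.019997$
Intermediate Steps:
$A = 97$ ($A = 55 + 42 = 97$)
$v{\left(s \right)} = 18 s$ ($v{\left(s \right)} = - 9 \left(- 2 s\right) = 18 s$)
$\frac{v{\left(A \right)}}{87314} = \frac{18 \cdot 97}{87314} = 1746 \cdot \frac{1}{87314} = \frac{873}{43657}$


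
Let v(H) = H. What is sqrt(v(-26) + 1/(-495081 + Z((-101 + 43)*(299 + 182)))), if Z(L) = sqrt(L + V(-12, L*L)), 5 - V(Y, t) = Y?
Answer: sqrt((12872107 - 182*I*sqrt(569))/(-495081 + 7*I*sqrt(569))) ≈ 0.e-10 - 5.099*I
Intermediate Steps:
V(Y, t) = 5 - Y
Z(L) = sqrt(17 + L) (Z(L) = sqrt(L + (5 - 1*(-12))) = sqrt(L + (5 + 12)) = sqrt(L + 17) = sqrt(17 + L))
sqrt(v(-26) + 1/(-495081 + Z((-101 + 43)*(299 + 182)))) = sqrt(-26 + 1/(-495081 + sqrt(17 + (-101 + 43)*(299 + 182)))) = sqrt(-26 + 1/(-495081 + sqrt(17 - 58*481))) = sqrt(-26 + 1/(-495081 + sqrt(17 - 27898))) = sqrt(-26 + 1/(-495081 + sqrt(-27881))) = sqrt(-26 + 1/(-495081 + 7*I*sqrt(569)))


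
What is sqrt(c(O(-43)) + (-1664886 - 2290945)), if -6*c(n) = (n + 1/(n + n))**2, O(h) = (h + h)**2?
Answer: I*sqrt(11441339807240662)/29584 ≈ 3615.6*I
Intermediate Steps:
O(h) = 4*h**2 (O(h) = (2*h)**2 = 4*h**2)
c(n) = -(n + 1/(2*n))**2/6 (c(n) = -(n + 1/(n + n))**2/6 = -(n + 1/(2*n))**2/6)
sqrt(c(O(-43)) + (-1664886 - 2290945)) = sqrt(-(1 + 2*(4*(-43)**2)**2)**2/(24*(4*(-43)**2)**2) + (-1664886 - 2290945)) = sqrt(-(1 + 2*(4*1849)**2)**2/(24*(4*1849)**2) - 3955831) = sqrt(-1/24*(1 + 2*7396**2)**2/7396**2 - 3955831) = sqrt(-1/24*1/54700816*(1 + 2*54700816)**2 - 3955831) = sqrt(-1/24*1/54700816*(1 + 109401632)**2 - 3955831) = sqrt(-1/24*1/54700816*109401633**2 - 3955831) = sqrt(-1/24*1/54700816*11968717303066689 - 3955831) = sqrt(-3989572434355563/437606528 - 3955831) = sqrt(-5720669903620331/437606528) = I*sqrt(11441339807240662)/29584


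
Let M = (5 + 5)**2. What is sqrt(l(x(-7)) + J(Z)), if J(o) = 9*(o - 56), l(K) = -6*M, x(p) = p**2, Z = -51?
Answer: I*sqrt(1563) ≈ 39.535*I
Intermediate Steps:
M = 100 (M = 10**2 = 100)
l(K) = -600 (l(K) = -6*100 = -600)
J(o) = -504 + 9*o (J(o) = 9*(-56 + o) = -504 + 9*o)
sqrt(l(x(-7)) + J(Z)) = sqrt(-600 + (-504 + 9*(-51))) = sqrt(-600 + (-504 - 459)) = sqrt(-600 - 963) = sqrt(-1563) = I*sqrt(1563)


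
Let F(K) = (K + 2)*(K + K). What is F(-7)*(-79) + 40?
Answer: -5490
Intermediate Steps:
F(K) = 2*K*(2 + K) (F(K) = (2 + K)*(2*K) = 2*K*(2 + K))
F(-7)*(-79) + 40 = (2*(-7)*(2 - 7))*(-79) + 40 = (2*(-7)*(-5))*(-79) + 40 = 70*(-79) + 40 = -5530 + 40 = -5490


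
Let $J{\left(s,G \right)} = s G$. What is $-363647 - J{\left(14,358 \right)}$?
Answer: $-368659$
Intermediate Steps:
$J{\left(s,G \right)} = G s$
$-363647 - J{\left(14,358 \right)} = -363647 - 358 \cdot 14 = -363647 - 5012 = -368659$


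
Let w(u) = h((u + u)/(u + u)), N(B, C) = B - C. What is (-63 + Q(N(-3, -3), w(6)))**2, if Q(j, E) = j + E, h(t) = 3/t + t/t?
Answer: 3481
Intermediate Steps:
h(t) = 1 + 3/t (h(t) = 3/t + 1 = 1 + 3/t)
w(u) = 4 (w(u) = (3 + (u + u)/(u + u))/(((u + u)/(u + u))) = (3 + (2*u)/((2*u)))/(((2*u)/((2*u)))) = (3 + (2*u)*(1/(2*u)))/(((2*u)*(1/(2*u)))) = (3 + 1)/1 = 1*4 = 4)
Q(j, E) = E + j
(-63 + Q(N(-3, -3), w(6)))**2 = (-63 + (4 + (-3 - 1*(-3))))**2 = (-63 + (4 + (-3 + 3)))**2 = (-63 + (4 + 0))**2 = (-63 + 4)**2 = (-59)**2 = 3481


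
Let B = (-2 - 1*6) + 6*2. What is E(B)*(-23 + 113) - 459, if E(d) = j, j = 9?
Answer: 351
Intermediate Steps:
B = 4 (B = (-2 - 6) + 12 = -8 + 12 = 4)
E(d) = 9
E(B)*(-23 + 113) - 459 = 9*(-23 + 113) - 459 = 9*90 - 459 = 810 - 459 = 351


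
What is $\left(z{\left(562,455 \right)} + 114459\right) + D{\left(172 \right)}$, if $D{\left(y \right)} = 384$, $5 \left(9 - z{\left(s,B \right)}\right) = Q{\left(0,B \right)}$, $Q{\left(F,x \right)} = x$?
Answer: $114761$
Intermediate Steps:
$z{\left(s,B \right)} = 9 - \frac{B}{5}$
$\left(z{\left(562,455 \right)} + 114459\right) + D{\left(172 \right)} = \left(\left(9 - 91\right) + 114459\right) + 384 = \left(-82 + 114459\right) + 384 = 114377 + 384 = 114761$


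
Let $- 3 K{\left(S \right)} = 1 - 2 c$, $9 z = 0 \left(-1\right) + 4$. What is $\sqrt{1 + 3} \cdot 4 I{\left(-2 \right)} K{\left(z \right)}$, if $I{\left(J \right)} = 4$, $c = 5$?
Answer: $96$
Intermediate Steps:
$z = \frac{4}{9}$ ($z = \frac{0 \left(-1\right) + 4}{9} = \frac{0 + 4}{9} = \frac{1}{9} \cdot 4 = \frac{4}{9} \approx 0.44444$)
$K{\left(S \right)} = 3$ ($K{\left(S \right)} = - \frac{1 - 10}{3} = \left(- \frac{1}{3}\right) \left(-9\right) = 3$)
$\sqrt{1 + 3} \cdot 4 I{\left(-2 \right)} K{\left(z \right)} = \sqrt{1 + 3} \cdot 4 \cdot 4 \cdot 3 = \sqrt{4} \cdot 16 \cdot 3 = 2 \cdot 16 \cdot 3 = 32 \cdot 3 = 96$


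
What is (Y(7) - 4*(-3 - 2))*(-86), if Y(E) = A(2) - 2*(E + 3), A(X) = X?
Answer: -172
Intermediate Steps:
Y(E) = -4 - 2*E (Y(E) = 2 - 2*(E + 3) = 2 - 2*(3 + E) = 2 - (6 + 2*E) = 2 + (-6 - 2*E) = -4 - 2*E)
(Y(7) - 4*(-3 - 2))*(-86) = ((-4 - 2*7) - 4*(-3 - 2))*(-86) = ((-4 - 14) - 4*(-5))*(-86) = (-18 + 20)*(-86) = 2*(-86) = -172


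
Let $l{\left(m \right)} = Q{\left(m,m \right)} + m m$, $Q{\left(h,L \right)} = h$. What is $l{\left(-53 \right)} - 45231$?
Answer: $-42475$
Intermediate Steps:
$l{\left(m \right)} = m + m^{2}$ ($l{\left(m \right)} = m + m m = m + m^{2}$)
$l{\left(-53 \right)} - 45231 = - 53 \left(1 - 53\right) - 45231 = \left(-53\right) \left(-52\right) - 45231 = 2756 - 45231 = -42475$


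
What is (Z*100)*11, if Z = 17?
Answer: 18700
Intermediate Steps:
(Z*100)*11 = (17*100)*11 = 1700*11 = 18700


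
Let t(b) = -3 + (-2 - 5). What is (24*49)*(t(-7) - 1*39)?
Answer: -57624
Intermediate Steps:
t(b) = -10 (t(b) = -3 - 7 = -10)
(24*49)*(t(-7) - 1*39) = (24*49)*(-10 - 1*39) = 1176*(-10 - 39) = 1176*(-49) = -57624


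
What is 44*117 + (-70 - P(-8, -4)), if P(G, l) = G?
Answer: 5086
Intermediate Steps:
44*117 + (-70 - P(-8, -4)) = 44*117 + (-70 - 1*(-8)) = 5148 + (-70 + 8) = 5148 - 62 = 5086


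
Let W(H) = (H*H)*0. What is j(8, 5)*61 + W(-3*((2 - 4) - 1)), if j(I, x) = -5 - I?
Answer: -793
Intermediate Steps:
W(H) = 0 (W(H) = H²*0 = 0)
j(8, 5)*61 + W(-3*((2 - 4) - 1)) = (-5 - 1*8)*61 + 0 = (-5 - 8)*61 + 0 = -13*61 + 0 = -793 + 0 = -793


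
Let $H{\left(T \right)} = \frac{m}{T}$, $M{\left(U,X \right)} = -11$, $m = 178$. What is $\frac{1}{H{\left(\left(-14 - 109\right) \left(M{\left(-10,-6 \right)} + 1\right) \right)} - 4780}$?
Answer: $- \frac{615}{2939611} \approx -0.00020921$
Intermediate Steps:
$H{\left(T \right)} = \frac{178}{T}$
$\frac{1}{H{\left(\left(-14 - 109\right) \left(M{\left(-10,-6 \right)} + 1\right) \right)} - 4780} = \frac{1}{\frac{178}{\left(-14 - 109\right) \left(-11 + 1\right)} - 4780} = \frac{1}{\frac{178}{\left(-123\right) \left(-10\right)} - 4780} = \frac{1}{\frac{178}{1230} - 4780} = \frac{1}{178 \cdot \frac{1}{1230} - 4780} = \frac{1}{\frac{89}{615} - 4780} = \frac{1}{- \frac{2939611}{615}} = - \frac{615}{2939611}$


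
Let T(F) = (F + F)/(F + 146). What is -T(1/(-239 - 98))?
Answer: 2/49201 ≈ 4.0650e-5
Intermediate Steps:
T(F) = 2*F/(146 + F) (T(F) = (2*F)/(146 + F) = 2*F/(146 + F))
-T(1/(-239 - 98)) = -2/((-239 - 98)*(146 + 1/(-239 - 98))) = -2/((-337)*(146 + 1/(-337))) = -2*(-1)/(337*(146 - 1/337)) = -2*(-1)/(337*49201/337) = -2*(-1)*337/(337*49201) = -1*(-2/49201) = 2/49201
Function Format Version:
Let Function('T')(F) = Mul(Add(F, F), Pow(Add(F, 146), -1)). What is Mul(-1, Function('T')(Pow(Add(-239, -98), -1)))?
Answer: Rational(2, 49201) ≈ 4.0650e-5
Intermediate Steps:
Function('T')(F) = Mul(2, F, Pow(Add(146, F), -1)) (Function('T')(F) = Mul(Mul(2, F), Pow(Add(146, F), -1)) = Mul(2, F, Pow(Add(146, F), -1)))
Mul(-1, Function('T')(Pow(Add(-239, -98), -1))) = Mul(-1, Mul(2, Pow(Add(-239, -98), -1), Pow(Add(146, Pow(Add(-239, -98), -1)), -1))) = Mul(-1, Mul(2, Pow(-337, -1), Pow(Add(146, Pow(-337, -1)), -1))) = Mul(-1, Mul(2, Rational(-1, 337), Pow(Add(146, Rational(-1, 337)), -1))) = Mul(-1, Mul(2, Rational(-1, 337), Pow(Rational(49201, 337), -1))) = Mul(-1, Mul(2, Rational(-1, 337), Rational(337, 49201))) = Mul(-1, Rational(-2, 49201)) = Rational(2, 49201)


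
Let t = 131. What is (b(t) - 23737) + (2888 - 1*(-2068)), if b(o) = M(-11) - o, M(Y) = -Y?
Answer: -18901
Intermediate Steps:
b(o) = 11 - o (b(o) = -1*(-11) - o = 11 - o)
(b(t) - 23737) + (2888 - 1*(-2068)) = ((11 - 1*131) - 23737) + (2888 - 1*(-2068)) = ((11 - 131) - 23737) + (2888 + 2068) = (-120 - 23737) + 4956 = -23857 + 4956 = -18901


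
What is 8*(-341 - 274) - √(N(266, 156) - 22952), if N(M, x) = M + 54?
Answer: -4920 - 2*I*√5658 ≈ -4920.0 - 150.44*I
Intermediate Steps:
N(M, x) = 54 + M
8*(-341 - 274) - √(N(266, 156) - 22952) = 8*(-341 - 274) - √((54 + 266) - 22952) = 8*(-615) - √(320 - 22952) = -4920 - √(-22632) = -4920 - 2*I*√5658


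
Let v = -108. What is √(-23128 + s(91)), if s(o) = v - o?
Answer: I*√23327 ≈ 152.73*I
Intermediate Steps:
s(o) = -108 - o
√(-23128 + s(91)) = √(-23128 + (-108 - 1*91)) = √(-23128 + (-108 - 91)) = √(-23128 - 199) = √(-23327) = I*√23327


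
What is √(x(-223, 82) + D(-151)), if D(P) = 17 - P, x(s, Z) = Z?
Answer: 5*√10 ≈ 15.811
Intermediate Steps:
√(x(-223, 82) + D(-151)) = √(82 + (17 - 1*(-151))) = √(82 + (17 + 151)) = √(82 + 168) = √250 = 5*√10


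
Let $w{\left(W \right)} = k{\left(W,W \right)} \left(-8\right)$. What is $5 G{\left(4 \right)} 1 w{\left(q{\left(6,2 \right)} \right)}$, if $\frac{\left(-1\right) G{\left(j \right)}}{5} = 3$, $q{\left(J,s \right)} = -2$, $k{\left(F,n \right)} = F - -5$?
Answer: $1800$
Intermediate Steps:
$k{\left(F,n \right)} = 5 + F$ ($k{\left(F,n \right)} = F + 5 = 5 + F$)
$G{\left(j \right)} = -15$ ($G{\left(j \right)} = \left(-5\right) 3 = -15$)
$w{\left(W \right)} = -40 - 8 W$ ($w{\left(W \right)} = \left(5 + W\right) \left(-8\right) = -40 - 8 W$)
$5 G{\left(4 \right)} 1 w{\left(q{\left(6,2 \right)} \right)} = 5 \left(\left(-15\right) 1\right) \left(-40 - -16\right) = 5 \left(-15\right) \left(-40 + 16\right) = \left(-75\right) \left(-24\right) = 1800$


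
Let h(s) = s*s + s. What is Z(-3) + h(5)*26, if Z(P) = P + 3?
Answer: 780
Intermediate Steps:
Z(P) = 3 + P
h(s) = s + s² (h(s) = s² + s = s + s²)
Z(-3) + h(5)*26 = (3 - 3) + (5*(1 + 5))*26 = 0 + (5*6)*26 = 0 + 30*26 = 0 + 780 = 780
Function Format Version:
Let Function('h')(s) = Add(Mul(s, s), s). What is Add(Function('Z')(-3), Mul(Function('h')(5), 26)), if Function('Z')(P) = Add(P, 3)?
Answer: 780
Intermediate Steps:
Function('Z')(P) = Add(3, P)
Function('h')(s) = Add(s, Pow(s, 2)) (Function('h')(s) = Add(Pow(s, 2), s) = Add(s, Pow(s, 2)))
Add(Function('Z')(-3), Mul(Function('h')(5), 26)) = Add(Add(3, -3), Mul(Mul(5, Add(1, 5)), 26)) = Add(0, Mul(Mul(5, 6), 26)) = Add(0, Mul(30, 26)) = Add(0, 780) = 780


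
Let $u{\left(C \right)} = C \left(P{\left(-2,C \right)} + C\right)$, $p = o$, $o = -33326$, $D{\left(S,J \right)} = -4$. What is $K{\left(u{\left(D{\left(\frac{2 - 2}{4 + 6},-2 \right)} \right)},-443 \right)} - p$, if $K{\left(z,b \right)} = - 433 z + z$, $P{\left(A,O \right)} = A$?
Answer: $22958$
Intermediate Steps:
$p = -33326$
$u{\left(C \right)} = C \left(-2 + C\right)$
$K{\left(z,b \right)} = - 432 z$
$K{\left(u{\left(D{\left(\frac{2 - 2}{4 + 6},-2 \right)} \right)},-443 \right)} - p = - 432 \left(- 4 \left(-2 - 4\right)\right) - -33326 = - 432 \left(\left(-4\right) \left(-6\right)\right) + 33326 = \left(-432\right) 24 + 33326 = -10368 + 33326 = 22958$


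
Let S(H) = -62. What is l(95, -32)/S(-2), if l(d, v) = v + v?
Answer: 32/31 ≈ 1.0323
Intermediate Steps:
l(d, v) = 2*v
l(95, -32)/S(-2) = (2*(-32))/(-62) = -64*(-1/62) = 32/31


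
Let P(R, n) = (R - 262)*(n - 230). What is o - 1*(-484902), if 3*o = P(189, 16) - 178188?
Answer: 1292140/3 ≈ 4.3071e+5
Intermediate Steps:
P(R, n) = (-262 + R)*(-230 + n)
o = -162566/3 (o = ((60260 - 262*16 - 230*189 + 189*16) - 178188)/3 = ((60260 - 4192 - 43470 + 3024) - 178188)/3 = (15622 - 178188)/3 = (⅓)*(-162566) = -162566/3 ≈ -54189.)
o - 1*(-484902) = -162566/3 - 1*(-484902) = -162566/3 + 484902 = 1292140/3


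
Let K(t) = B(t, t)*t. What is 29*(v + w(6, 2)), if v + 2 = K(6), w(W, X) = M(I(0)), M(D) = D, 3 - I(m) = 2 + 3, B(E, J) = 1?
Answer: 58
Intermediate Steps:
I(m) = -2 (I(m) = 3 - (2 + 3) = 3 - 1*5 = 3 - 5 = -2)
K(t) = t (K(t) = 1*t = t)
w(W, X) = -2
v = 4 (v = -2 + 6 = 4)
29*(v + w(6, 2)) = 29*(4 - 2) = 29*2 = 58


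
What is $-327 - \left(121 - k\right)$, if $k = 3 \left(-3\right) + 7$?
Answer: $-450$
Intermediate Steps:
$k = -2$ ($k = -9 + 7 = -2$)
$-327 - \left(121 - k\right) = -327 - \left(121 - -2\right) = -327 - \left(121 + 2\right) = -327 - 123 = -450$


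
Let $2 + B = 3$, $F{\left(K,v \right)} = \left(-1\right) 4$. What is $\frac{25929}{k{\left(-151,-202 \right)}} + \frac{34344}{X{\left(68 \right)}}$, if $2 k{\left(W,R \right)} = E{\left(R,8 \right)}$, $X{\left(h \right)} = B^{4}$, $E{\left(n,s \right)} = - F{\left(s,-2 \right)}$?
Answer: $\frac{94617}{2} \approx 47309.0$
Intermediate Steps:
$F{\left(K,v \right)} = -4$
$B = 1$ ($B = -2 + 3 = 1$)
$E{\left(n,s \right)} = 4$ ($E{\left(n,s \right)} = \left(-1\right) \left(-4\right) = 4$)
$X{\left(h \right)} = 1$ ($X{\left(h \right)} = 1^{4} = 1$)
$k{\left(W,R \right)} = 2$ ($k{\left(W,R \right)} = \frac{1}{2} \cdot 4 = 2$)
$\frac{25929}{k{\left(-151,-202 \right)}} + \frac{34344}{X{\left(68 \right)}} = \frac{25929}{2} + \frac{34344}{1} = 25929 \cdot \frac{1}{2} + 34344 \cdot 1 = \frac{25929}{2} + 34344 = \frac{94617}{2}$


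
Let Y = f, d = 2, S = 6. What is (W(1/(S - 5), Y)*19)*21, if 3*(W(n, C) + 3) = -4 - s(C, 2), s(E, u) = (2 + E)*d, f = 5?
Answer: -3591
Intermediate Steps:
Y = 5
s(E, u) = 4 + 2*E (s(E, u) = (2 + E)*2 = 4 + 2*E)
W(n, C) = -17/3 - 2*C/3 (W(n, C) = -3 + (-4 - (4 + 2*C))/3 = -3 + (-4 + (-4 - 2*C))/3 = -3 + (-8 - 2*C)/3 = -3 + (-8/3 - 2*C/3) = -17/3 - 2*C/3)
(W(1/(S - 5), Y)*19)*21 = ((-17/3 - 2/3*5)*19)*21 = ((-17/3 - 10/3)*19)*21 = -9*19*21 = -171*21 = -3591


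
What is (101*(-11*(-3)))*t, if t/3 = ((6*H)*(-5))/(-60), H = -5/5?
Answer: -9999/2 ≈ -4999.5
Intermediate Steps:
H = -1 (H = -5*⅕ = -1)
t = -3/2 (t = 3*(((6*(-1))*(-5))/(-60)) = 3*(-6*(-5)*(-1/60)) = 3*(30*(-1/60)) = 3*(-½) = -3/2 ≈ -1.5000)
(101*(-11*(-3)))*t = (101*(-11*(-3)))*(-3/2) = (101*33)*(-3/2) = 3333*(-3/2) = -9999/2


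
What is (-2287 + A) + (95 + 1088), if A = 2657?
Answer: 1553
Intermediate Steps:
(-2287 + A) + (95 + 1088) = (-2287 + 2657) + (95 + 1088) = 370 + 1183 = 1553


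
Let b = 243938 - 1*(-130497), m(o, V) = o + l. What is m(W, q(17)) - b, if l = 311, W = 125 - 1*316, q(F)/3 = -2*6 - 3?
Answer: -374315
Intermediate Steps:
q(F) = -45 (q(F) = 3*(-2*6 - 3) = 3*(-12 - 3) = 3*(-15) = -45)
W = -191 (W = 125 - 316 = -191)
m(o, V) = 311 + o (m(o, V) = o + 311 = 311 + o)
b = 374435 (b = 243938 + 130497 = 374435)
m(W, q(17)) - b = (311 - 191) - 1*374435 = 120 - 374435 = -374315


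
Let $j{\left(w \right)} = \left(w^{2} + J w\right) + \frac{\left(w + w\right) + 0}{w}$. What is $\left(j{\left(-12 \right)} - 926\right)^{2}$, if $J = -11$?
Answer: $419904$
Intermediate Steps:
$j{\left(w \right)} = 2 + w^{2} - 11 w$ ($j{\left(w \right)} = \left(w^{2} - 11 w\right) + \frac{\left(w + w\right) + 0}{w} = \left(w^{2} - 11 w\right) + \frac{2 w + 0}{w} = \left(w^{2} - 11 w\right) + \frac{2 w}{w} = \left(w^{2} - 11 w\right) + 2 = 2 + w^{2} - 11 w$)
$\left(j{\left(-12 \right)} - 926\right)^{2} = \left(\left(2 + \left(-12\right)^{2} - -132\right) - 926\right)^{2} = \left(\left(2 + 144 + 132\right) - 926\right)^{2} = \left(278 - 926\right)^{2} = \left(-648\right)^{2} = 419904$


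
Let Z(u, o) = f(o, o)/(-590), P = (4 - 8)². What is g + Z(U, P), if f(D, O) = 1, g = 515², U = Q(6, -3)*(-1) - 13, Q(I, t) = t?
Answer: 156482749/590 ≈ 2.6523e+5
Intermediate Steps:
U = -10 (U = -3*(-1) - 13 = 3 - 13 = -10)
g = 265225
P = 16 (P = (-4)² = 16)
Z(u, o) = -1/590 (Z(u, o) = 1/(-590) = 1*(-1/590) = -1/590)
g + Z(U, P) = 265225 - 1/590 = 156482749/590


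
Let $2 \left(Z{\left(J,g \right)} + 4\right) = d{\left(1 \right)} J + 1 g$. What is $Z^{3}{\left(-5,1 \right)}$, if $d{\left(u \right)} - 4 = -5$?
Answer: $-1$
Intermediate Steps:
$d{\left(u \right)} = -1$ ($d{\left(u \right)} = 4 - 5 = -1$)
$Z{\left(J,g \right)} = -4 + \frac{g}{2} - \frac{J}{2}$ ($Z{\left(J,g \right)} = -4 + \frac{- J + 1 g}{2} = -4 + \frac{- J + g}{2} = -4 + \frac{g - J}{2} = -4 - \left(\frac{J}{2} - \frac{g}{2}\right) = -4 + \frac{g}{2} - \frac{J}{2}$)
$Z^{3}{\left(-5,1 \right)} = \left(-4 + \frac{1}{2} \cdot 1 - - \frac{5}{2}\right)^{3} = \left(-4 + \frac{1}{2} + \frac{5}{2}\right)^{3} = \left(-1\right)^{3} = -1$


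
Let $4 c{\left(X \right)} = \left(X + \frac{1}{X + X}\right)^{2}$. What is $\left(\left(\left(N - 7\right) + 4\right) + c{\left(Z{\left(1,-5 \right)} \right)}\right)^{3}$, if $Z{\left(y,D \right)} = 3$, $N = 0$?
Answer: $- \frac{357911}{2985984} \approx -0.11986$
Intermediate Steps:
$c{\left(X \right)} = \frac{\left(X + \frac{1}{2 X}\right)^{2}}{4}$ ($c{\left(X \right)} = \frac{\left(X + \frac{1}{X + X}\right)^{2}}{4} = \frac{\left(X + \frac{1}{2 X}\right)^{2}}{4}$)
$\left(\left(\left(N - 7\right) + 4\right) + c{\left(Z{\left(1,-5 \right)} \right)}\right)^{3} = \left(\left(\left(0 - 7\right) + 4\right) + \frac{\left(1 + 2 \cdot 3^{2}\right)^{2}}{16 \cdot 9}\right)^{3} = \left(\left(-7 + 4\right) + \frac{1}{16} \cdot \frac{1}{9} \left(1 + 2 \cdot 9\right)^{2}\right)^{3} = \left(-3 + \frac{1}{16} \cdot \frac{1}{9} \left(1 + 18\right)^{2}\right)^{3} = \left(-3 + \frac{1}{16} \cdot \frac{1}{9} \cdot 19^{2}\right)^{3} = \left(-3 + \frac{1}{16} \cdot \frac{1}{9} \cdot 361\right)^{3} = \left(-3 + \frac{361}{144}\right)^{3} = \left(- \frac{71}{144}\right)^{3} = - \frac{357911}{2985984}$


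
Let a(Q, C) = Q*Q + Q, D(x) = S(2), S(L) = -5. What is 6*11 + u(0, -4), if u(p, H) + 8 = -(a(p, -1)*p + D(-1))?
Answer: 63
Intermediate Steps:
D(x) = -5
a(Q, C) = Q + Q² (a(Q, C) = Q² + Q = Q + Q²)
u(p, H) = -3 - p²*(1 + p) (u(p, H) = -8 - ((p*(1 + p))*p - 5) = -8 - (p²*(1 + p) - 5) = -8 - (-5 + p²*(1 + p)) = -8 + (5 - p²*(1 + p)) = -3 - p²*(1 + p))
6*11 + u(0, -4) = 6*11 + (-3 - 1*0²*(1 + 0)) = 66 + (-3 - 1*0*1) = 66 + (-3 + 0) = 66 - 3 = 63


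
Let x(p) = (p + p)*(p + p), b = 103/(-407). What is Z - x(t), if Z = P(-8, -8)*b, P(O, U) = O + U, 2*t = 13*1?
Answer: -67135/407 ≈ -164.95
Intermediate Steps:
b = -103/407 (b = 103*(-1/407) = -103/407 ≈ -0.25307)
t = 13/2 (t = (13*1)/2 = (½)*13 = 13/2 ≈ 6.5000)
x(p) = 4*p² (x(p) = (2*p)*(2*p) = 4*p²)
Z = 1648/407 (Z = (-8 - 8)*(-103/407) = -16*(-103/407) = 1648/407 ≈ 4.0491)
Z - x(t) = 1648/407 - 4*(13/2)² = 1648/407 - 4*169/4 = 1648/407 - 1*169 = 1648/407 - 169 = -67135/407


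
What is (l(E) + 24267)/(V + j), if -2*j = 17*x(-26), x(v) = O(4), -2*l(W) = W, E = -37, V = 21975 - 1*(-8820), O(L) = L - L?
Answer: 48571/61590 ≈ 0.78862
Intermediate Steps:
O(L) = 0
V = 30795 (V = 21975 + 8820 = 30795)
l(W) = -W/2
x(v) = 0
j = 0 (j = -17*0/2 = -½*0 = 0)
(l(E) + 24267)/(V + j) = (-½*(-37) + 24267)/(30795 + 0) = (37/2 + 24267)/30795 = (48571/2)*(1/30795) = 48571/61590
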